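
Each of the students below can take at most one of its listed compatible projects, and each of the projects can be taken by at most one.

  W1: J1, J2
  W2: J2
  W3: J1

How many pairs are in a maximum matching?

Unit-capacity flow: source→left, listed edges, right→sink; max matching = max flow.
Augmenting path W1→J1 (+1); matched 1.
Augmenting path W2→J2 (+1); matched 2.
No augmenting path remains; maximum matching = 2.
König certificate: {J1, J2} is a vertex cover of size 2 (every listed pair touches it), so no matching can be larger.

2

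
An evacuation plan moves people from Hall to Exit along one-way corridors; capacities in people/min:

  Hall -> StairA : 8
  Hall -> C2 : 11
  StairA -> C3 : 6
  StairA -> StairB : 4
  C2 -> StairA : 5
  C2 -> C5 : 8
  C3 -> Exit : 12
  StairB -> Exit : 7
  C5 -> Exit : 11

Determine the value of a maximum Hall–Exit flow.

Augment Hall→StairA→C3→Exit: bottleneck 6, flow now 6.
Augment Hall→StairA→StairB→Exit: bottleneck 2, flow now 8.
Augment Hall→C2→C5→Exit: bottleneck 8, flow now 16.
Augment Hall→C2→StairA→StairB→Exit: bottleneck 2, flow now 18.
No augmenting path remains; maximum flow = 18.
In the residual graph, reachable from Hall: {Hall, StairA, C2}.
Min-cut edges: StairA→C3 (6), StairA→StairB (4), C2→C5 (8); capacity 6 + 4 + 8 = 18.
This cut is saturated, so no flow can exceed 18.

18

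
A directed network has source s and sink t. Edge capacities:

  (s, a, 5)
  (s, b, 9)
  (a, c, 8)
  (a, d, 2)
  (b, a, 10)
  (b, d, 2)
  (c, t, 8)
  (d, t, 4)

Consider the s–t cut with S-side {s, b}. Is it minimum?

No — its capacity is 17, but the minimum cut has capacity 12.

Given cut capacity: 5 + 10 + 2 = 17.
Augment s→a→c→t: bottleneck 5, flow now 5.
Augment s→b→d→t: bottleneck 2, flow now 7.
Augment s→b→a→c→t: bottleneck 3, flow now 10.
Augment s→b→a→d→t: bottleneck 2, flow now 12.
No augmenting path remains; maximum flow = 12.
In the residual graph, reachable from s: {s, a, b}.
Min-cut edges: a→c (8), a→d (2), b→d (2); capacity 8 + 2 + 2 = 12.
Cut capacity 17 exceeds the max flow 12, so it is not minimum.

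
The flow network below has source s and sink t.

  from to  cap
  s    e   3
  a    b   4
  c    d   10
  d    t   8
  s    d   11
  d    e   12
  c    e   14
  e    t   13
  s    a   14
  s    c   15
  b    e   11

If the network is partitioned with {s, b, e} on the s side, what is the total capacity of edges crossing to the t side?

53

Edges leaving {s, b, e}: s→a (14), s→c (15), s→d (11), e→t (13).
Cut capacity = 14 + 15 + 11 + 13 = 53.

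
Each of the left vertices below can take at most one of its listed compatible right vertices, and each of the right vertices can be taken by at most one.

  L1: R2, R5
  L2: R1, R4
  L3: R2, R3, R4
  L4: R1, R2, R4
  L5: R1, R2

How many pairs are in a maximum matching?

5

Unit-capacity flow: source→left, listed edges, right→sink; max matching = max flow.
Augmenting path L1→R2 (+1); matched 1.
Augmenting path L2→R1 (+1); matched 2.
Augmenting path L3→R3 (+1); matched 3.
Augmenting path L4→R4 (+1); matched 4.
Augmenting path L5→R2→L1→R5 (+1); matched 5.
No augmenting path remains; maximum matching = 5.
König certificate: {L1, L2, L3, L4, L5} is a vertex cover of size 5 (every listed pair touches it), so no matching can be larger.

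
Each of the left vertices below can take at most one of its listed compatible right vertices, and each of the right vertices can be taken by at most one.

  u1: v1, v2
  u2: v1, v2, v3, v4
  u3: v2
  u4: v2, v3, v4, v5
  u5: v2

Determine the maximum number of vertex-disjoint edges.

4

Unit-capacity flow: source→left, listed edges, right→sink; max matching = max flow.
Augmenting path u1→v1 (+1); matched 1.
Augmenting path u2→v2 (+1); matched 2.
Augmenting path u4→v3 (+1); matched 3.
Augmenting path u3→v2→u2→v4 (+1); matched 4.
No augmenting path remains; maximum matching = 4.
König certificate: {u1, u2, u4, v2} is a vertex cover of size 4 (every listed pair touches it), so no matching can be larger.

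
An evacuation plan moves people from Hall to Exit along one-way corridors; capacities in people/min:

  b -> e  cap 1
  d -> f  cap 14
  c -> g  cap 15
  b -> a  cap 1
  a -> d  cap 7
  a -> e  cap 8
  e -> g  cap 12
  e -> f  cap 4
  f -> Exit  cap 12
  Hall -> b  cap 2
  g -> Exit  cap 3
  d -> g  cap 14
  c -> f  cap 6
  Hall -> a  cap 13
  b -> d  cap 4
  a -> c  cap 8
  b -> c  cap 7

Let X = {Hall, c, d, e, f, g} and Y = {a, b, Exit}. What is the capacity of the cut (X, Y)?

30

Edges leaving {Hall, c, d, e, f, g}: Hall→a (13), Hall→b (2), f→Exit (12), g→Exit (3).
Cut capacity = 13 + 2 + 12 + 3 = 30.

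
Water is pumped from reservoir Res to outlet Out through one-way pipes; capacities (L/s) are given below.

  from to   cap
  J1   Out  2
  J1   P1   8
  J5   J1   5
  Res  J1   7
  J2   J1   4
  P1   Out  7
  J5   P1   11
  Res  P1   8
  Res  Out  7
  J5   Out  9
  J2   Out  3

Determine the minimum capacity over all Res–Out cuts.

Augment Res→Out: bottleneck 7, flow now 7.
Augment Res→J1→Out: bottleneck 2, flow now 9.
Augment Res→P1→Out: bottleneck 7, flow now 16.
No augmenting path remains; maximum flow = 16.
By max-flow min-cut, the minimum cut capacity equals the max flow.
In the residual graph, reachable from Res: {Res, J1, P1}.
Min-cut edges: Res→Out (7), J1→Out (2), P1→Out (7); capacity 7 + 2 + 7 = 16.

16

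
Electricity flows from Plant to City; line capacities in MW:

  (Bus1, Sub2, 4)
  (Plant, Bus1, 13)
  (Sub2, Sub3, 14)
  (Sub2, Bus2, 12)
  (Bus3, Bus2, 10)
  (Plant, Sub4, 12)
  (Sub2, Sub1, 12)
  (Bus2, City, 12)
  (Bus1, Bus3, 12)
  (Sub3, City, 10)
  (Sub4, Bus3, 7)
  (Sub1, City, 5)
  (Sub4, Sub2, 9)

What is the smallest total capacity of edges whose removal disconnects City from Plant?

23

Augment Plant→Bus1→Bus3→Bus2→City: bottleneck 10, flow now 10.
Augment Plant→Bus1→Sub2→Bus2→City: bottleneck 2, flow now 12.
Augment Plant→Bus1→Sub2→Sub3→City: bottleneck 1, flow now 13.
Augment Plant→Sub4→Sub2→Sub3→City: bottleneck 9, flow now 22.
Augment Plant→Sub4→Bus3→Bus1→Sub2→Sub1→City: bottleneck 1, flow now 23. (uses reverse residual edge)
No augmenting path remains; maximum flow = 23.
By max-flow min-cut, the minimum cut capacity equals the max flow.
In the residual graph, reachable from Plant: {Plant, Bus1, Sub4, Bus3}.
Min-cut edges: Bus1→Sub2 (4), Sub4→Sub2 (9), Bus3→Bus2 (10); capacity 4 + 9 + 10 = 23.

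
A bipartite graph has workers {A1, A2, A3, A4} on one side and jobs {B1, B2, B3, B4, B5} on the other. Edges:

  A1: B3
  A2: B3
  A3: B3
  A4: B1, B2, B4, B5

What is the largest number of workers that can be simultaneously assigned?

2

Unit-capacity flow: source→left, listed edges, right→sink; max matching = max flow.
Augmenting path A1→B3 (+1); matched 1.
Augmenting path A4→B1 (+1); matched 2.
No augmenting path remains; maximum matching = 2.
König certificate: {A4, B3} is a vertex cover of size 2 (every listed pair touches it), so no matching can be larger.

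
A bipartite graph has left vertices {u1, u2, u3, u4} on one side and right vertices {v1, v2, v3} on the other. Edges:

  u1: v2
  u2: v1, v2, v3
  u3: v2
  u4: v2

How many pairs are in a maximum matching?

Unit-capacity flow: source→left, listed edges, right→sink; max matching = max flow.
Augmenting path u1→v2 (+1); matched 1.
Augmenting path u2→v1 (+1); matched 2.
No augmenting path remains; maximum matching = 2.
König certificate: {u2, v2} is a vertex cover of size 2 (every listed pair touches it), so no matching can be larger.

2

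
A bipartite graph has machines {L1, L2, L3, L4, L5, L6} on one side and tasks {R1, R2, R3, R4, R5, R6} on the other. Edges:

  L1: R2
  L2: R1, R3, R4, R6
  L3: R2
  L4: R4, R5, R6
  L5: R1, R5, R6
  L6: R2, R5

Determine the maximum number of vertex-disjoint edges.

Unit-capacity flow: source→left, listed edges, right→sink; max matching = max flow.
Augmenting path L1→R2 (+1); matched 1.
Augmenting path L2→R1 (+1); matched 2.
Augmenting path L4→R4 (+1); matched 3.
Augmenting path L5→R5 (+1); matched 4.
Augmenting path L6→R5→L5→R6 (+1); matched 5.
No augmenting path remains; maximum matching = 5.
König certificate: {L2, L4, L5, L6, R2} is a vertex cover of size 5 (every listed pair touches it), so no matching can be larger.

5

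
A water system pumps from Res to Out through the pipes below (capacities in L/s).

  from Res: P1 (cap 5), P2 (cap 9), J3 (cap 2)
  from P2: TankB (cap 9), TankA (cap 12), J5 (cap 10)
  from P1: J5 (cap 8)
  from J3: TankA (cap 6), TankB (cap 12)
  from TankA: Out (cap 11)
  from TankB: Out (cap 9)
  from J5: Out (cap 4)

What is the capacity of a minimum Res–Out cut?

15

Augment Res→P2→TankA→Out: bottleneck 9, flow now 9.
Augment Res→P1→J5→Out: bottleneck 4, flow now 13.
Augment Res→J3→TankA→Out: bottleneck 2, flow now 15.
No augmenting path remains; maximum flow = 15.
By max-flow min-cut, the minimum cut capacity equals the max flow.
In the residual graph, reachable from Res: {Res, P1, J5}.
Min-cut edges: Res→P2 (9), Res→J3 (2), J5→Out (4); capacity 9 + 2 + 4 = 15.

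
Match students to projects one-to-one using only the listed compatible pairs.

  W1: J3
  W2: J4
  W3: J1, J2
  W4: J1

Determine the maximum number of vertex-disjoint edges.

Unit-capacity flow: source→left, listed edges, right→sink; max matching = max flow.
Augmenting path W1→J3 (+1); matched 1.
Augmenting path W2→J4 (+1); matched 2.
Augmenting path W3→J1 (+1); matched 3.
Augmenting path W4→J1→W3→J2 (+1); matched 4.
No augmenting path remains; maximum matching = 4.
König certificate: {W1, W2, W3, W4} is a vertex cover of size 4 (every listed pair touches it), so no matching can be larger.

4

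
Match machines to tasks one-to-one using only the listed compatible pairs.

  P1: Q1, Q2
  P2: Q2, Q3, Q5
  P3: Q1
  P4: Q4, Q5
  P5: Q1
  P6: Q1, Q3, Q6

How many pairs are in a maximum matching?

Unit-capacity flow: source→left, listed edges, right→sink; max matching = max flow.
Augmenting path P1→Q1 (+1); matched 1.
Augmenting path P2→Q2 (+1); matched 2.
Augmenting path P4→Q4 (+1); matched 3.
Augmenting path P6→Q3 (+1); matched 4.
Augmenting path P3→Q1→P1→Q2→P2→Q5 (+1); matched 5.
No augmenting path remains; maximum matching = 5.
König certificate: {P1, P2, P4, P6, Q1} is a vertex cover of size 5 (every listed pair touches it), so no matching can be larger.

5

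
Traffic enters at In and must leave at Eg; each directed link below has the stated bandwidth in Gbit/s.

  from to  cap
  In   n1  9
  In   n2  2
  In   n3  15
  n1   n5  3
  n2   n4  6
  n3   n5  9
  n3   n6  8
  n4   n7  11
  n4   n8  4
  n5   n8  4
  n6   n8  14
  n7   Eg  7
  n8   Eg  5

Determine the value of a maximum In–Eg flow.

7

Augment In→n1→n5→n8→Eg: bottleneck 3, flow now 3.
Augment In→n2→n4→n7→Eg: bottleneck 2, flow now 5.
Augment In→n3→n5→n8→Eg: bottleneck 1, flow now 6.
Augment In→n3→n6→n8→Eg: bottleneck 1, flow now 7.
No augmenting path remains; maximum flow = 7.
In the residual graph, reachable from In: {In, n1, n3, n5, n6, n8}.
Min-cut edges: In→n2 (2), n8→Eg (5); capacity 2 + 5 = 7.
This cut is saturated, so no flow can exceed 7.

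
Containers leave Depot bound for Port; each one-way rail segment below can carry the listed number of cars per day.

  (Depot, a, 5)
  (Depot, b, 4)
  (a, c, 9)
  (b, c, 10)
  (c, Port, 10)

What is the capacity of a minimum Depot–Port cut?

9

Augment Depot→a→c→Port: bottleneck 5, flow now 5.
Augment Depot→b→c→Port: bottleneck 4, flow now 9.
No augmenting path remains; maximum flow = 9.
By max-flow min-cut, the minimum cut capacity equals the max flow.
In the residual graph, reachable from Depot: {Depot}.
Min-cut edges: Depot→a (5), Depot→b (4); capacity 5 + 4 = 9.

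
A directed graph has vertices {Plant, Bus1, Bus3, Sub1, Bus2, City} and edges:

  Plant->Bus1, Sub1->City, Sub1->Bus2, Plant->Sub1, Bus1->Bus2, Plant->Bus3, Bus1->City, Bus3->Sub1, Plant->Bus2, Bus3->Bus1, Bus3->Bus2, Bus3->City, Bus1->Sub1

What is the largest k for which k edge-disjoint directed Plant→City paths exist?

3

Assign every edge capacity 1; by Menger, the answer equals the max flow.
Path Plant→Bus1→City (+1); total 1.
Path Plant→Bus3→City (+1); total 2.
Path Plant→Sub1→City (+1); total 3.
No residual Plant→City path; max flow = 3.
Certifying cut of size 3: {Plant→Bus1, Plant→Bus3, Plant→Sub1}.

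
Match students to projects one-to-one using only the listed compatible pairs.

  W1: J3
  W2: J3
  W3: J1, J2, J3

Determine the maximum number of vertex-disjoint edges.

2

Unit-capacity flow: source→left, listed edges, right→sink; max matching = max flow.
Augmenting path W1→J3 (+1); matched 1.
Augmenting path W3→J1 (+1); matched 2.
No augmenting path remains; maximum matching = 2.
König certificate: {W3, J3} is a vertex cover of size 2 (every listed pair touches it), so no matching can be larger.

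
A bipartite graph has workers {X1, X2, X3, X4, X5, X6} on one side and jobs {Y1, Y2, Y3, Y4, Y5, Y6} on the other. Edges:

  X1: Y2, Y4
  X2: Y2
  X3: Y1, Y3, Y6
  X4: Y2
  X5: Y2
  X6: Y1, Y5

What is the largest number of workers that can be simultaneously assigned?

4

Unit-capacity flow: source→left, listed edges, right→sink; max matching = max flow.
Augmenting path X1→Y2 (+1); matched 1.
Augmenting path X3→Y1 (+1); matched 2.
Augmenting path X6→Y5 (+1); matched 3.
Augmenting path X2→Y2→X1→Y4 (+1); matched 4.
No augmenting path remains; maximum matching = 4.
König certificate: {X1, X3, X6, Y2} is a vertex cover of size 4 (every listed pair touches it), so no matching can be larger.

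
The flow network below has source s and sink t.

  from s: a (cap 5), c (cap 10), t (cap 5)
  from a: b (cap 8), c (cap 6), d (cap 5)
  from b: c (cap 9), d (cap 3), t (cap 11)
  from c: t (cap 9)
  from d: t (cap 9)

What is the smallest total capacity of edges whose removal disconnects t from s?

Augment s→t: bottleneck 5, flow now 5.
Augment s→c→t: bottleneck 9, flow now 14.
Augment s→a→b→t: bottleneck 5, flow now 19.
No augmenting path remains; maximum flow = 19.
By max-flow min-cut, the minimum cut capacity equals the max flow.
In the residual graph, reachable from s: {s, c}.
Min-cut edges: s→a (5), s→t (5), c→t (9); capacity 5 + 5 + 9 = 19.

19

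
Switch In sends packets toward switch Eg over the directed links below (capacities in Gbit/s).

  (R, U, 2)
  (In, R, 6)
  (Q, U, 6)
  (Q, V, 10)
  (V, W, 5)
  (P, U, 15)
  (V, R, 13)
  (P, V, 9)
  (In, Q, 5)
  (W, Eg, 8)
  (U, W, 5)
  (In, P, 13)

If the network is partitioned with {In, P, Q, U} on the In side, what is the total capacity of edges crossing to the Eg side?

Edges leaving {In, P, Q, U}: In→R (6), P→V (9), Q→V (10), U→W (5).
Cut capacity = 6 + 9 + 10 + 5 = 30.

30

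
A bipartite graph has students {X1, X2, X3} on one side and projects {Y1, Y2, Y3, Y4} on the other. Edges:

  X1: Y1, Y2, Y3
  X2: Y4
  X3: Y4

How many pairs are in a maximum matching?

2

Unit-capacity flow: source→left, listed edges, right→sink; max matching = max flow.
Augmenting path X1→Y1 (+1); matched 1.
Augmenting path X2→Y4 (+1); matched 2.
No augmenting path remains; maximum matching = 2.
König certificate: {X1, Y4} is a vertex cover of size 2 (every listed pair touches it), so no matching can be larger.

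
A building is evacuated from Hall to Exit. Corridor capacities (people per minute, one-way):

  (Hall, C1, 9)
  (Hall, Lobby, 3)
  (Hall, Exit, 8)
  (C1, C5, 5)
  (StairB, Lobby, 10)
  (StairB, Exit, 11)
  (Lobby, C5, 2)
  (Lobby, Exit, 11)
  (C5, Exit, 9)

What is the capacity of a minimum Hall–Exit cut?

16

Augment Hall→Exit: bottleneck 8, flow now 8.
Augment Hall→Lobby→Exit: bottleneck 3, flow now 11.
Augment Hall→C1→C5→Exit: bottleneck 5, flow now 16.
No augmenting path remains; maximum flow = 16.
By max-flow min-cut, the minimum cut capacity equals the max flow.
In the residual graph, reachable from Hall: {Hall, C1}.
Min-cut edges: Hall→Lobby (3), Hall→Exit (8), C1→C5 (5); capacity 3 + 8 + 5 = 16.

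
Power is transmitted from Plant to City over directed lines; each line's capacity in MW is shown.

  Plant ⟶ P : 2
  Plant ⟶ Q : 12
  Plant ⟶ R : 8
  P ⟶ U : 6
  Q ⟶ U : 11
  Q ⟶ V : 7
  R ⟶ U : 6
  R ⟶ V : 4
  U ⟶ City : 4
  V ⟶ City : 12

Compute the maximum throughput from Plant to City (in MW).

Augment Plant→P→U→City: bottleneck 2, flow now 2.
Augment Plant→Q→U→City: bottleneck 2, flow now 4.
Augment Plant→Q→V→City: bottleneck 7, flow now 11.
Augment Plant→R→V→City: bottleneck 4, flow now 15.
No augmenting path remains; maximum flow = 15.
In the residual graph, reachable from Plant: {Plant, P, Q, R, U}.
Min-cut edges: Q→V (7), R→V (4), U→City (4); capacity 7 + 4 + 4 = 15.
This cut is saturated, so no flow can exceed 15.

15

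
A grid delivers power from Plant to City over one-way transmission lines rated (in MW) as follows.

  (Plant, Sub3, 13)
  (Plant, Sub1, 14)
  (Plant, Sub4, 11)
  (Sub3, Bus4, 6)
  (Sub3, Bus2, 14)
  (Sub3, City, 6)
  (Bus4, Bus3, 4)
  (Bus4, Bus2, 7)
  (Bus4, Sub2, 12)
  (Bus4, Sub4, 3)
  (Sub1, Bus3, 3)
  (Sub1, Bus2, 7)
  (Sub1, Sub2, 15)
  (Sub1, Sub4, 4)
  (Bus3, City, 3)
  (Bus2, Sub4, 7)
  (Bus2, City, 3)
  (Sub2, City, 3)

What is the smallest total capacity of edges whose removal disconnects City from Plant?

15

Augment Plant→Sub3→City: bottleneck 6, flow now 6.
Augment Plant→Sub3→Bus2→City: bottleneck 3, flow now 9.
Augment Plant→Sub1→Bus3→City: bottleneck 3, flow now 12.
Augment Plant→Sub1→Sub2→City: bottleneck 3, flow now 15.
No augmenting path remains; maximum flow = 15.
By max-flow min-cut, the minimum cut capacity equals the max flow.
In the residual graph, reachable from Plant: {Plant, Sub3, Bus4, Sub1, Bus3, Bus2, Sub2, Sub4}.
Min-cut edges: Sub3→City (6), Bus3→City (3), Bus2→City (3), Sub2→City (3); capacity 6 + 3 + 3 + 3 = 15.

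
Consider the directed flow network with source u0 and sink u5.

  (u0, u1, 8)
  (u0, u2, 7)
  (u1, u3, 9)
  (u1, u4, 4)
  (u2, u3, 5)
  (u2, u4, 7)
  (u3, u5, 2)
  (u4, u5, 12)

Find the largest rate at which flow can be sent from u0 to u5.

13

Augment u0→u1→u3→u5: bottleneck 2, flow now 2.
Augment u0→u1→u4→u5: bottleneck 4, flow now 6.
Augment u0→u2→u4→u5: bottleneck 7, flow now 13.
No augmenting path remains; maximum flow = 13.
In the residual graph, reachable from u0: {u0, u1, u3}.
Min-cut edges: u0→u2 (7), u1→u4 (4), u3→u5 (2); capacity 7 + 4 + 2 = 13.
This cut is saturated, so no flow can exceed 13.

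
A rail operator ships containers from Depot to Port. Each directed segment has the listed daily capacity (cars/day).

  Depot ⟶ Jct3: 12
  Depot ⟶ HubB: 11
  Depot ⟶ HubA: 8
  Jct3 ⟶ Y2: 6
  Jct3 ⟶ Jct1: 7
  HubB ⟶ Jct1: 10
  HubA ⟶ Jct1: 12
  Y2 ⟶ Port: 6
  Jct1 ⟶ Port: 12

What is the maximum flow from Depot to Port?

18

Augment Depot→Jct3→Y2→Port: bottleneck 6, flow now 6.
Augment Depot→Jct3→Jct1→Port: bottleneck 6, flow now 12.
Augment Depot→HubB→Jct1→Port: bottleneck 6, flow now 18.
No augmenting path remains; maximum flow = 18.
In the residual graph, reachable from Depot: {Depot, Jct3, HubB, HubA, Jct1}.
Min-cut edges: Jct3→Y2 (6), Jct1→Port (12); capacity 6 + 12 = 18.
This cut is saturated, so no flow can exceed 18.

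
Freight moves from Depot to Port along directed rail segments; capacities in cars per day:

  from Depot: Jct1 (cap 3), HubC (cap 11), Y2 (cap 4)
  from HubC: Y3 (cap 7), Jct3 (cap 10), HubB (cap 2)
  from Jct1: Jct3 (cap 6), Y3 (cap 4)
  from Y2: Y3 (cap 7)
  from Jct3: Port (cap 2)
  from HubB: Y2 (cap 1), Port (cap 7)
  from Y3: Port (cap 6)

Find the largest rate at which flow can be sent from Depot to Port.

10

Augment Depot→HubC→Jct3→Port: bottleneck 2, flow now 2.
Augment Depot→HubC→HubB→Port: bottleneck 2, flow now 4.
Augment Depot→HubC→Y3→Port: bottleneck 6, flow now 10.
No augmenting path remains; maximum flow = 10.
In the residual graph, reachable from Depot: {Depot, HubC, Jct1, Y2, Jct3, Y3}.
Min-cut edges: HubC→HubB (2), Jct3→Port (2), Y3→Port (6); capacity 2 + 2 + 6 = 10.
This cut is saturated, so no flow can exceed 10.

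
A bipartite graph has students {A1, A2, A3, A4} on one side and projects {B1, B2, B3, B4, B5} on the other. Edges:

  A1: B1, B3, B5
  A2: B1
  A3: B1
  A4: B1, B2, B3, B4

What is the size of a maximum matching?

3

Unit-capacity flow: source→left, listed edges, right→sink; max matching = max flow.
Augmenting path A1→B1 (+1); matched 1.
Augmenting path A4→B2 (+1); matched 2.
Augmenting path A2→B1→A1→B3 (+1); matched 3.
No augmenting path remains; maximum matching = 3.
König certificate: {A1, A4, B1} is a vertex cover of size 3 (every listed pair touches it), so no matching can be larger.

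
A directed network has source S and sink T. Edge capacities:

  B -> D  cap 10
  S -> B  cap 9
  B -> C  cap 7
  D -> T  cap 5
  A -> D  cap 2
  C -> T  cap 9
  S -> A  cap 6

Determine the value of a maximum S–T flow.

11

Augment S→A→D→T: bottleneck 2, flow now 2.
Augment S→B→C→T: bottleneck 7, flow now 9.
Augment S→B→D→T: bottleneck 2, flow now 11.
No augmenting path remains; maximum flow = 11.
In the residual graph, reachable from S: {S, A}.
Min-cut edges: S→B (9), A→D (2); capacity 9 + 2 = 11.
This cut is saturated, so no flow can exceed 11.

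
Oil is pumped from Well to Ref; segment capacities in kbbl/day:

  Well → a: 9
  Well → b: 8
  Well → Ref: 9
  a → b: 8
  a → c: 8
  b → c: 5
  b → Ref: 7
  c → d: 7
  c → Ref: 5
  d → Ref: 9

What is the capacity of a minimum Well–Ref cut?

26

Augment Well→Ref: bottleneck 9, flow now 9.
Augment Well→b→Ref: bottleneck 7, flow now 16.
Augment Well→a→c→Ref: bottleneck 5, flow now 21.
Augment Well→a→c→d→Ref: bottleneck 3, flow now 24.
Augment Well→b→c→d→Ref: bottleneck 1, flow now 25.
Augment Well→a→b→c→d→Ref: bottleneck 1, flow now 26.
No augmenting path remains; maximum flow = 26.
By max-flow min-cut, the minimum cut capacity equals the max flow.
In the residual graph, reachable from Well: {Well}.
Min-cut edges: Well→a (9), Well→b (8), Well→Ref (9); capacity 9 + 8 + 9 = 26.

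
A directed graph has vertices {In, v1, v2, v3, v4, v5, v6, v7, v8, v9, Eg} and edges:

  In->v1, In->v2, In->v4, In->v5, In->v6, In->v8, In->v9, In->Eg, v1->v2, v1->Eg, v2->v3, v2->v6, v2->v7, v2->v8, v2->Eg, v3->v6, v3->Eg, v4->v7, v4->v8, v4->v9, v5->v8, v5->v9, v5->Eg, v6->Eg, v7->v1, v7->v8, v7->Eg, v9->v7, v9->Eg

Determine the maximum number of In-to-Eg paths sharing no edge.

Assign every edge capacity 1; by Menger, the answer equals the max flow.
Path In→Eg (+1); total 1.
Path In→v1→Eg (+1); total 2.
Path In→v2→Eg (+1); total 3.
Path In→v5→Eg (+1); total 4.
Path In→v6→Eg (+1); total 5.
Path In→v9→Eg (+1); total 6.
Path In→v4→v7→Eg (+1); total 7.
No residual In→Eg path; max flow = 7.
Certifying cut of size 7: {In→Eg, In→v1, In→v2, In→v4, In→v5, In→v6, In→v9}.

7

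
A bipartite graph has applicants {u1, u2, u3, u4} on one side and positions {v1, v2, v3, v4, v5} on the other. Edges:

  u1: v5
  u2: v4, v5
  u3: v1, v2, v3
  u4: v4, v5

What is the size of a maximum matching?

Unit-capacity flow: source→left, listed edges, right→sink; max matching = max flow.
Augmenting path u1→v5 (+1); matched 1.
Augmenting path u2→v4 (+1); matched 2.
Augmenting path u3→v1 (+1); matched 3.
No augmenting path remains; maximum matching = 3.
König certificate: {u3, v4, v5} is a vertex cover of size 3 (every listed pair touches it), so no matching can be larger.

3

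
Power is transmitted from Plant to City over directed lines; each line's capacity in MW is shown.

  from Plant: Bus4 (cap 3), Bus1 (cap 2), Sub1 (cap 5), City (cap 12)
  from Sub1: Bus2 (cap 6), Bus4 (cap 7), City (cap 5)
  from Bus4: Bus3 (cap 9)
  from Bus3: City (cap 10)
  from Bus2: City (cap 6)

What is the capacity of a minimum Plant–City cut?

20

Augment Plant→City: bottleneck 12, flow now 12.
Augment Plant→Sub1→City: bottleneck 5, flow now 17.
Augment Plant→Bus4→Bus3→City: bottleneck 3, flow now 20.
No augmenting path remains; maximum flow = 20.
By max-flow min-cut, the minimum cut capacity equals the max flow.
In the residual graph, reachable from Plant: {Plant, Bus1}.
Min-cut edges: Plant→Sub1 (5), Plant→Bus4 (3), Plant→City (12); capacity 5 + 3 + 12 = 20.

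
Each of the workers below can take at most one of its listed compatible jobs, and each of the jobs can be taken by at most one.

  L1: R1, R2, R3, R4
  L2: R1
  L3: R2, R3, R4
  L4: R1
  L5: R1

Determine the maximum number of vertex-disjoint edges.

3

Unit-capacity flow: source→left, listed edges, right→sink; max matching = max flow.
Augmenting path L1→R1 (+1); matched 1.
Augmenting path L3→R2 (+1); matched 2.
Augmenting path L2→R1→L1→R3 (+1); matched 3.
No augmenting path remains; maximum matching = 3.
König certificate: {L1, L3, R1} is a vertex cover of size 3 (every listed pair touches it), so no matching can be larger.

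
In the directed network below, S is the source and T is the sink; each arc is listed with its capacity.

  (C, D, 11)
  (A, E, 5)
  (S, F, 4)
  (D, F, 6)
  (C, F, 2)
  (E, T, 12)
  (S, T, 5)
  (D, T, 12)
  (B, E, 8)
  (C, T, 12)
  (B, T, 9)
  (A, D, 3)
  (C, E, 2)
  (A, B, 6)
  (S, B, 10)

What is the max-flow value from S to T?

15

Augment S→T: bottleneck 5, flow now 5.
Augment S→B→T: bottleneck 9, flow now 14.
Augment S→B→E→T: bottleneck 1, flow now 15.
No augmenting path remains; maximum flow = 15.
In the residual graph, reachable from S: {S, F}.
Min-cut edges: S→B (10), S→T (5); capacity 10 + 5 = 15.
This cut is saturated, so no flow can exceed 15.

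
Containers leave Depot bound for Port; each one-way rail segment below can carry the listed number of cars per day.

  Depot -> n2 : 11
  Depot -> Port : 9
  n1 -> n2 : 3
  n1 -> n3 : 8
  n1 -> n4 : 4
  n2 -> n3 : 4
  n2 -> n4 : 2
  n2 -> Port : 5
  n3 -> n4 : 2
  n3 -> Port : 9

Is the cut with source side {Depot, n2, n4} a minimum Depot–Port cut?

Yes — it is a minimum cut (capacity 18).

Given cut capacity: 9 + 4 + 5 = 18.
Augment Depot→Port: bottleneck 9, flow now 9.
Augment Depot→n2→Port: bottleneck 5, flow now 14.
Augment Depot→n2→n3→Port: bottleneck 4, flow now 18.
No augmenting path remains; maximum flow = 18.
Cut capacity 18 equals the max flow, so it is a minimum cut.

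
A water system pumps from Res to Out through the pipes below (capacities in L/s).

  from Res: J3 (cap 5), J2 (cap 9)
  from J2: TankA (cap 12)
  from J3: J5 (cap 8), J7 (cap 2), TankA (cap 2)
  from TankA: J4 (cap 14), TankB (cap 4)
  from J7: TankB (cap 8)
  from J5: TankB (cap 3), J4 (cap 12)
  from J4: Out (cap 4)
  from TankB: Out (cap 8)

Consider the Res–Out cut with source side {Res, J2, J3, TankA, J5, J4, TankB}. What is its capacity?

Edges leaving {Res, J2, J3, TankA, J5, J4, TankB}: J3→J7 (2), J4→Out (4), TankB→Out (8).
Cut capacity = 2 + 4 + 8 = 14.

14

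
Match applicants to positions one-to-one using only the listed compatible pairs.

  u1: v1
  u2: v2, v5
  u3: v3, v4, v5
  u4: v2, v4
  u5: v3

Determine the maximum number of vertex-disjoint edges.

5

Unit-capacity flow: source→left, listed edges, right→sink; max matching = max flow.
Augmenting path u1→v1 (+1); matched 1.
Augmenting path u2→v2 (+1); matched 2.
Augmenting path u3→v3 (+1); matched 3.
Augmenting path u4→v4 (+1); matched 4.
Augmenting path u5→v3→u3→v5 (+1); matched 5.
No augmenting path remains; maximum matching = 5.
König certificate: {u1, u2, u3, u4, u5} is a vertex cover of size 5 (every listed pair touches it), so no matching can be larger.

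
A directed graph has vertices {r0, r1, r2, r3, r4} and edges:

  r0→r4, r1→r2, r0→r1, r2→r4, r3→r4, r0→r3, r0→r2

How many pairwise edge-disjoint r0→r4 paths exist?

3

Assign every edge capacity 1; by Menger, the answer equals the max flow.
Path r0→r4 (+1); total 1.
Path r0→r2→r4 (+1); total 2.
Path r0→r3→r4 (+1); total 3.
No residual r0→r4 path; max flow = 3.
Certifying cut of size 3: {r0→r3, r0→r4, r2→r4}.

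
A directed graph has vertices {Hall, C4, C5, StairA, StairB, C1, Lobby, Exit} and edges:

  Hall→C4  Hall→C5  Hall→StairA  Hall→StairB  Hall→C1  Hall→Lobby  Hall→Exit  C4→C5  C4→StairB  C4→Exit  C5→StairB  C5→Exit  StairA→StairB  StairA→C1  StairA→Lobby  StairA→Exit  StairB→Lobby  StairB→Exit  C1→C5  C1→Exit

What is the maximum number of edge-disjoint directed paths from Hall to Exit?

Assign every edge capacity 1; by Menger, the answer equals the max flow.
Path Hall→Exit (+1); total 1.
Path Hall→C4→Exit (+1); total 2.
Path Hall→C5→Exit (+1); total 3.
Path Hall→StairA→Exit (+1); total 4.
Path Hall→StairB→Exit (+1); total 5.
Path Hall→C1→Exit (+1); total 6.
No residual Hall→Exit path; max flow = 6.
Certifying cut of size 6: {Hall→C1, Hall→C4, Hall→C5, Hall→Exit, Hall→StairA, Hall→StairB}.

6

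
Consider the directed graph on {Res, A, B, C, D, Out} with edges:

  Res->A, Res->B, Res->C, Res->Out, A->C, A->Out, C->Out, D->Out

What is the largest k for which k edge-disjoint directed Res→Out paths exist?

3

Assign every edge capacity 1; by Menger, the answer equals the max flow.
Path Res→Out (+1); total 1.
Path Res→A→Out (+1); total 2.
Path Res→C→Out (+1); total 3.
No residual Res→Out path; max flow = 3.
Certifying cut of size 3: {Res→A, Res→C, Res→Out}.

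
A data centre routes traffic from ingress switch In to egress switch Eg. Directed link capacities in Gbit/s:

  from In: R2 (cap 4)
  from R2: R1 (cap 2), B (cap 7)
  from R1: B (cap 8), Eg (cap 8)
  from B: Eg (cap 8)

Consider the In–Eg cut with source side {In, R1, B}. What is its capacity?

20

Edges leaving {In, R1, B}: In→R2 (4), R1→Eg (8), B→Eg (8).
Cut capacity = 4 + 8 + 8 = 20.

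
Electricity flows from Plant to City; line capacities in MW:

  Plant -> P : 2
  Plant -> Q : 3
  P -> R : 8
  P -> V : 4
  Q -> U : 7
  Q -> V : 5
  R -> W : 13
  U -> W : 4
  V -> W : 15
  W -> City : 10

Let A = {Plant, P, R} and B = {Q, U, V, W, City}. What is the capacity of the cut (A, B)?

Edges leaving {Plant, P, R}: Plant→Q (3), P→V (4), R→W (13).
Cut capacity = 3 + 4 + 13 = 20.

20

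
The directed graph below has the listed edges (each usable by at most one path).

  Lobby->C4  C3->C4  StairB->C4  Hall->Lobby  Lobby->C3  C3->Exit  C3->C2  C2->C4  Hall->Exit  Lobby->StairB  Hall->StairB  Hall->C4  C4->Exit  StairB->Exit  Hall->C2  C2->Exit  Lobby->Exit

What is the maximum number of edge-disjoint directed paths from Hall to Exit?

Assign every edge capacity 1; by Menger, the answer equals the max flow.
Path Hall→Exit (+1); total 1.
Path Hall→Lobby→Exit (+1); total 2.
Path Hall→StairB→Exit (+1); total 3.
Path Hall→C2→Exit (+1); total 4.
Path Hall→C4→Exit (+1); total 5.
No residual Hall→Exit path; max flow = 5.
Certifying cut of size 5: {Hall→C2, Hall→C4, Hall→Exit, Hall→Lobby, Hall→StairB}.

5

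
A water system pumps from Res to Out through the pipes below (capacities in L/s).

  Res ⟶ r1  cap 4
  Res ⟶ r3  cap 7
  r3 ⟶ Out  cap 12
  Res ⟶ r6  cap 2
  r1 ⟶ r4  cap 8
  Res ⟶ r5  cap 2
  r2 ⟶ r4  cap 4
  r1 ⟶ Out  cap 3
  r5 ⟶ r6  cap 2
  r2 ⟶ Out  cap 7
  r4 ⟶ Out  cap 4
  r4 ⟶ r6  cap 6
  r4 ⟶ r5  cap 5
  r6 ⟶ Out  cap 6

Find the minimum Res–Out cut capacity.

Augment Res→r1→Out: bottleneck 3, flow now 3.
Augment Res→r3→Out: bottleneck 7, flow now 10.
Augment Res→r6→Out: bottleneck 2, flow now 12.
Augment Res→r1→r4→Out: bottleneck 1, flow now 13.
Augment Res→r5→r6→Out: bottleneck 2, flow now 15.
No augmenting path remains; maximum flow = 15.
By max-flow min-cut, the minimum cut capacity equals the max flow.
In the residual graph, reachable from Res: {Res}.
Min-cut edges: Res→r1 (4), Res→r3 (7), Res→r5 (2), Res→r6 (2); capacity 4 + 7 + 2 + 2 = 15.

15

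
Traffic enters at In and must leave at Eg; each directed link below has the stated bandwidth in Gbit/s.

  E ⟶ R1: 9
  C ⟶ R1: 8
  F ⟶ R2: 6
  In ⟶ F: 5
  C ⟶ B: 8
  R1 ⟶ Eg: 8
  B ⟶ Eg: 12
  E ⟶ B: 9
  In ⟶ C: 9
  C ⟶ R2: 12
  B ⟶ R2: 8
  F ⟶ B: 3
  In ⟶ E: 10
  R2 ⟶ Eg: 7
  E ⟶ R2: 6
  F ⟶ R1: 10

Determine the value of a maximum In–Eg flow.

24

Augment In→F→B→Eg: bottleneck 3, flow now 3.
Augment In→F→R2→Eg: bottleneck 2, flow now 5.
Augment In→C→B→Eg: bottleneck 8, flow now 13.
Augment In→C→R2→Eg: bottleneck 1, flow now 14.
Augment In→E→B→Eg: bottleneck 1, flow now 15.
Augment In→E→R2→Eg: bottleneck 4, flow now 19.
Augment In→E→R1→Eg: bottleneck 5, flow now 24.
No augmenting path remains; maximum flow = 24.
In the residual graph, reachable from In: {In}.
Min-cut edges: In→F (5), In→C (9), In→E (10); capacity 5 + 9 + 10 = 24.
This cut is saturated, so no flow can exceed 24.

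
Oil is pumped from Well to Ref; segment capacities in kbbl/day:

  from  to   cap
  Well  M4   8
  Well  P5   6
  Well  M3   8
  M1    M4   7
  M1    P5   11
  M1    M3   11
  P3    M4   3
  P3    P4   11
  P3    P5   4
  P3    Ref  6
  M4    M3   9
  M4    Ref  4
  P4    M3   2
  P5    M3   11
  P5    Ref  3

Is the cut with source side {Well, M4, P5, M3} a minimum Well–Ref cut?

Given cut capacity: 4 + 3 = 7.
Augment Well→M4→Ref: bottleneck 4, flow now 4.
Augment Well→P5→Ref: bottleneck 3, flow now 7.
No augmenting path remains; maximum flow = 7.
Cut capacity 7 equals the max flow, so it is a minimum cut.

Yes — it is a minimum cut (capacity 7).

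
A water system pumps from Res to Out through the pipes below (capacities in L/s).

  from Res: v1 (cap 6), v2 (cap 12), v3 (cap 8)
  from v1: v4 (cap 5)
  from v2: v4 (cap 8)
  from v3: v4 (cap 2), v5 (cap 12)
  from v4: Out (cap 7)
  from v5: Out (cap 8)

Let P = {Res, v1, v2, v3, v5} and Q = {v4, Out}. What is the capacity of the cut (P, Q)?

Edges leaving {Res, v1, v2, v3, v5}: v1→v4 (5), v2→v4 (8), v3→v4 (2), v5→Out (8).
Cut capacity = 5 + 8 + 2 + 8 = 23.

23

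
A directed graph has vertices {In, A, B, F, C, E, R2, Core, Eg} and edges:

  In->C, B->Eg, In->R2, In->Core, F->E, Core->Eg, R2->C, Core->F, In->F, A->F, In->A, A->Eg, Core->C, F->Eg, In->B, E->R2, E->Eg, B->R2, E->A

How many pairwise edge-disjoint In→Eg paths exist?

Assign every edge capacity 1; by Menger, the answer equals the max flow.
Path In→A→Eg (+1); total 1.
Path In→B→Eg (+1); total 2.
Path In→F→Eg (+1); total 3.
Path In→Core→Eg (+1); total 4.
No residual In→Eg path; max flow = 4.
Certifying cut of size 4: {In→A, In→B, In→Core, In→F}.

4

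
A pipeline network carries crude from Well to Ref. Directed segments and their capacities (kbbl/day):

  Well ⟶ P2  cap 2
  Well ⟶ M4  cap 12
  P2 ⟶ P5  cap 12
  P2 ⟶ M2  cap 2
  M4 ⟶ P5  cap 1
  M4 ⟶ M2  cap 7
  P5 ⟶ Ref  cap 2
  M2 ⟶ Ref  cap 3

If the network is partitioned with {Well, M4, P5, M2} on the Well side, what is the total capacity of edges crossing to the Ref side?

Edges leaving {Well, M4, P5, M2}: Well→P2 (2), P5→Ref (2), M2→Ref (3).
Cut capacity = 2 + 2 + 3 = 7.

7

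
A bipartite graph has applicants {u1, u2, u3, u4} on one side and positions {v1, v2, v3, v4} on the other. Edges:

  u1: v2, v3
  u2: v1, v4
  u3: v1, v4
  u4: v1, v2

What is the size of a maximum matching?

Unit-capacity flow: source→left, listed edges, right→sink; max matching = max flow.
Augmenting path u1→v2 (+1); matched 1.
Augmenting path u2→v1 (+1); matched 2.
Augmenting path u3→v4 (+1); matched 3.
Augmenting path u4→v2→u1→v3 (+1); matched 4.
No augmenting path remains; maximum matching = 4.
König certificate: {u1, u2, u3, u4} is a vertex cover of size 4 (every listed pair touches it), so no matching can be larger.

4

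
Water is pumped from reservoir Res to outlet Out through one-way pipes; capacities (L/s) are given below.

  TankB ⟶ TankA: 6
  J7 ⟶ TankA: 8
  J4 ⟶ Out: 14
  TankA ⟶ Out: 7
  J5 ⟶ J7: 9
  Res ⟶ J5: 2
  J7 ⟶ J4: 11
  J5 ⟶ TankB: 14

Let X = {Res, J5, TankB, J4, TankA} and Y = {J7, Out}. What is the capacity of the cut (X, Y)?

30

Edges leaving {Res, J5, TankB, J4, TankA}: J5→J7 (9), J4→Out (14), TankA→Out (7).
Cut capacity = 9 + 14 + 7 = 30.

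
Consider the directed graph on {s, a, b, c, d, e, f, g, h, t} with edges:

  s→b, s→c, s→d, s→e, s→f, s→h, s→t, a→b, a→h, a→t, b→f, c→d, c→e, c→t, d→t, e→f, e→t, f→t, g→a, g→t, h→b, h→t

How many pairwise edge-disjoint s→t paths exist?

Assign every edge capacity 1; by Menger, the answer equals the max flow.
Path s→t (+1); total 1.
Path s→c→t (+1); total 2.
Path s→d→t (+1); total 3.
Path s→e→t (+1); total 4.
Path s→f→t (+1); total 5.
Path s→h→t (+1); total 6.
No residual s→t path; max flow = 6.
Certifying cut of size 6: {f→t, s→c, s→d, s→e, s→h, s→t}.

6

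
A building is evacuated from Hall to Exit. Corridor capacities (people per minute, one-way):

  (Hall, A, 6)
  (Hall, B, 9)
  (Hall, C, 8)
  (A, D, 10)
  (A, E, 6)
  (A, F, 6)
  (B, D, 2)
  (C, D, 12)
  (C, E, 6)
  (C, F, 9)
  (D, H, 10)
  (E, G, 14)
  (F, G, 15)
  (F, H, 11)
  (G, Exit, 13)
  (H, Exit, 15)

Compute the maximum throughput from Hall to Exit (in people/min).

Augment Hall→A→D→H→Exit: bottleneck 6, flow now 6.
Augment Hall→B→D→H→Exit: bottleneck 2, flow now 8.
Augment Hall→C→D→H→Exit: bottleneck 2, flow now 10.
Augment Hall→C→E→G→Exit: bottleneck 6, flow now 16.
No augmenting path remains; maximum flow = 16.
In the residual graph, reachable from Hall: {Hall, B}.
Min-cut edges: Hall→A (6), Hall→C (8), B→D (2); capacity 6 + 8 + 2 = 16.
This cut is saturated, so no flow can exceed 16.

16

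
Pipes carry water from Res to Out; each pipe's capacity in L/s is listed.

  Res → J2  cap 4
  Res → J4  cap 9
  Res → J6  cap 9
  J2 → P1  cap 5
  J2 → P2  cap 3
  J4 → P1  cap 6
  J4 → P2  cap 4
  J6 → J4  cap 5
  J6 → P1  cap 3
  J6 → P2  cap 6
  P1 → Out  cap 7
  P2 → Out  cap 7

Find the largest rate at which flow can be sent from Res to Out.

14

Augment Res→J2→P1→Out: bottleneck 4, flow now 4.
Augment Res→J4→P1→Out: bottleneck 3, flow now 7.
Augment Res→J4→P2→Out: bottleneck 4, flow now 11.
Augment Res→J6→P2→Out: bottleneck 3, flow now 14.
No augmenting path remains; maximum flow = 14.
In the residual graph, reachable from Res: {Res, J2, J4, J6, P1, P2}.
Min-cut edges: P1→Out (7), P2→Out (7); capacity 7 + 7 = 14.
This cut is saturated, so no flow can exceed 14.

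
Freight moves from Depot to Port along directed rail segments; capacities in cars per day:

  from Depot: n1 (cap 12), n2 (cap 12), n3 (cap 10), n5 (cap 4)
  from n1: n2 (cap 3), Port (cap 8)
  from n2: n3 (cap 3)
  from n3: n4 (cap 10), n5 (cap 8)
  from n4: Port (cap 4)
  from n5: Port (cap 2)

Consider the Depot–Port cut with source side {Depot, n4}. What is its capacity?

42

Edges leaving {Depot, n4}: Depot→n1 (12), Depot→n2 (12), Depot→n3 (10), Depot→n5 (4), n4→Port (4).
Cut capacity = 12 + 12 + 10 + 4 + 4 = 42.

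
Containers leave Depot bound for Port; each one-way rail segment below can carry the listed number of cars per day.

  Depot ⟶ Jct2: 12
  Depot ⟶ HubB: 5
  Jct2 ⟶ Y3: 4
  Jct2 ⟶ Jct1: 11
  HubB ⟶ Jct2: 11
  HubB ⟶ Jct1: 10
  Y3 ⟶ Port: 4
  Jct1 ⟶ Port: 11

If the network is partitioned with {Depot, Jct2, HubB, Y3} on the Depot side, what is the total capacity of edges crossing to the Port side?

25

Edges leaving {Depot, Jct2, HubB, Y3}: Jct2→Jct1 (11), HubB→Jct1 (10), Y3→Port (4).
Cut capacity = 11 + 10 + 4 = 25.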